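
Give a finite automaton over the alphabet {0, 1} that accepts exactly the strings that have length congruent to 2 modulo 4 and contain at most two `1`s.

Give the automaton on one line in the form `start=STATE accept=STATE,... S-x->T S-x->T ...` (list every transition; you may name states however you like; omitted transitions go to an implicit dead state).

start=q0 accept=q3,q4,q5 q0-0->q1 q0-1->q2 q1-0->q3 q1-1->q4 q2-0->q4 q2-1->q5 q3-0->q6 q3-1->q7 q4-0->q7 q4-1->q8 q5-0->q8 q5-1->q9 q6-0->q0 q6-1->q10 q7-0->q10 q7-1->q11 q8-0->q11 q8-1->q9 q9-0->q9 q9-1->q9 q10-0->q2 q10-1->q12 q11-0->q12 q11-1->q9 q12-0->q5 q12-1->q9

Build one automaton per condition and run them in lockstep. One (4 states) tracks the input length modulo 4; the other (4 states) tracks the count of `1`s, saturating at 3. Each combined state is a pair, one component from each; accept when both components accept. Minimizing collapses redundant product states.
With 13 states:
          0    1  
>  q0     q1   q2 
   q1     q3   q4 
   q2     q4   q5 
 * q3     q6   q7 
 * q4     q7   q8 
 * q5     q8   q9 
   q6     q0  q10 
   q7    q10  q11 
   q8    q11   q9 
   q9     q9   q9 
   q10    q2  q12 
   q11   q12   q9 
   q12    q5   q9 
(> = start, * = accepting)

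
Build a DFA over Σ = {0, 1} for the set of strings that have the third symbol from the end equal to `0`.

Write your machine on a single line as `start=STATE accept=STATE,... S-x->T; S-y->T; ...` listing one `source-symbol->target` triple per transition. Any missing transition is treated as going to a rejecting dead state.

start=s0; accept=s7,s8,s9,s10; s0-0->s1; s0-1->s2; s1-0->s3; s1-1->s4; s2-0->s5; s2-1->s6; s3-0->s7; s3-1->s8; s4-0->s9; s4-1->s10; s5-0->s11; s5-1->s12; s6-0->s13; s6-1->s14; s7-0->s7; s7-1->s8; s8-0->s9; s8-1->s10; s9-0->s11; s9-1->s12; s10-0->s13; s10-1->s14; s11-0->s7; s11-1->s8; s12-0->s9; s12-1->s10; s13-0->s11; s13-1->s12; s14-0->s13; s14-1->s14

A DFA must remember the last 3 symbols (since which symbol is third-to-last isn't known until the input ends). Use one state per possible window of the last ≤3 symbols; accept from those whose window starts with `0`.
15 states suffice.
          0    1  
>  s0     s1   s2 
   s1     s3   s4 
   s2     s5   s6 
   s3     s7   s8 
   s4     s9  s10 
   s5    s11  s12 
   s6    s13  s14 
 * s7     s7   s8 
 * s8     s9  s10 
 * s9    s11  s12 
 * s10   s13  s14 
   s11    s7   s8 
   s12    s9  s10 
   s13   s11  s12 
   s14   s13  s14 
(> = start, * = accepting)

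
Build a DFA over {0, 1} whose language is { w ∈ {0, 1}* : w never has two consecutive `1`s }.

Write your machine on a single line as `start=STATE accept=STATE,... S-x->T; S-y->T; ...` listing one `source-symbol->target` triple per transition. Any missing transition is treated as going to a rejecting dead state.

This is the complement of 'contains `11`'. Use the same substring-matching states — q0 through q2 holding how much of `11` has just been matched — but flip the accepting set: everything except the trap q2 accepts.
With 3 states:
        0   1  
>* q0   q0  q1 
 * q1   q0  q2 
   q2   q2  q2 
(> = start, * = accepting)

start=q0; accept=q0,q1; q0-0->q0; q0-1->q1; q1-0->q0; q1-1->q2; q2-0->q2; q2-1->q2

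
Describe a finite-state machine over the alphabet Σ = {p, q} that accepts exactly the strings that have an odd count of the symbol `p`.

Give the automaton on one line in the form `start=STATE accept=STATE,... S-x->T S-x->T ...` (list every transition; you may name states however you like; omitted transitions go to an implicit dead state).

Keep the running count of `p`s modulo 2: each `p` advances along the cycle s0 → s1 → s0 while other symbols loop. Accept at s1.
        p   q  
>  s0   s1  s0 
 * s1   s0  s1 
(> = start, * = accepting)

start=s0 accept=s1 s0-p->s1 s0-q->s0 s1-p->s0 s1-q->s1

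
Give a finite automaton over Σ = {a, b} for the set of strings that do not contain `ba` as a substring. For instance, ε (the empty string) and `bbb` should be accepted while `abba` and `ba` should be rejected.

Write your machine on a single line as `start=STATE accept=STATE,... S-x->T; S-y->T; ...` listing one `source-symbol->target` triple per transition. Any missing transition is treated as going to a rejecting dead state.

Track partial matches of the forbidden pattern `ba`. State q2 is a dead state reached once `ba` has occurred; every other state accepts. q0 means no part of `ba` is currently matched.
With 3 states:
        a   b  
>* q0   q0  q1 
 * q1   q2  q1 
   q2   q2  q2 
(> = start, * = accepting)

start=q0; accept=q0,q1; q0-a->q0; q0-b->q1; q1-a->q2; q1-b->q1; q2-a->q2; q2-b->q2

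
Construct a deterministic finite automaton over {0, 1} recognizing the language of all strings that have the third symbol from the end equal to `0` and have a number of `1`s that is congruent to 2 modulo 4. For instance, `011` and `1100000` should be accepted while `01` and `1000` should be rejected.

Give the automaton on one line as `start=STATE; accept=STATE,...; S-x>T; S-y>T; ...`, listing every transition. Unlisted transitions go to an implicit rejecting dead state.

start=s0; accept=s6,s11,s12,s14; s0-0>s1; s0-1>s2; s1-0>s1; s1-1>s3; s2-0>s4; s2-1>s5; s3-0>s4; s3-1>s6; s4-0>s7; s4-1>s8; s5-0>s9; s5-1>s10; s6-0>s9; s6-1>s10; s7-0>s7; s7-1>s11; s8-0>s12; s8-1>s10; s9-0>s13; s9-1>s10; s10-0>s10; s10-1>s0; s11-0>s12; s11-1>s10; s12-0>s13; s12-1>s10; s13-0>s14; s13-1>s10; s14-0>s14; s14-1>s10

Build one automaton per condition and run them in lockstep. One (15 states) tracks the last 3 symbols read; the other (4 states) tracks the count of `1`s modulo 4. Each combined state is a pair, one component from each; accept when both components accept. Equivalent product states are then merged.
          0    1  
>  s0     s1   s2 
   s1     s1   s3 
   s2     s4   s5 
   s3     s4   s6 
   s4     s7   s8 
   s5     s9  s10 
 * s6     s9  s10 
   s7     s7  s11 
   s8    s12  s10 
   s9    s13  s10 
   s10   s10   s0 
 * s11   s12  s10 
 * s12   s13  s10 
   s13   s14  s10 
 * s14   s14  s10 
(> = start, * = accepting)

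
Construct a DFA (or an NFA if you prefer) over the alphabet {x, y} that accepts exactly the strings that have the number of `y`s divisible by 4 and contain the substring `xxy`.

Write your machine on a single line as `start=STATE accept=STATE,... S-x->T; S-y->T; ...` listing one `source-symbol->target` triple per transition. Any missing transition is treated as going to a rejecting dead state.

start=S0; accept=S15; S0-x->S1; S0-y->S2; S1-x->S3; S1-y->S2; S2-x->S4; S2-y->S5; S3-x->S3; S3-y->S6; S4-x->S7; S4-y->S5; S5-x->S8; S5-y->S9; S6-x->S6; S6-y->S10; S7-x->S7; S7-y->S10; S8-x->S11; S8-y->S9; S9-x->S12; S9-y->S0; S10-x->S10; S10-y->S13; S11-x->S11; S11-y->S13; S12-x->S14; S12-y->S0; S13-x->S13; S13-y->S15; S14-x->S14; S14-y->S15; S15-x->S15; S15-y->S6

Build one automaton per condition and run them in lockstep. One (4 states) tracks the count of `y`s modulo 4; the other (4 states) tracks whether and how much of `xxy` has been seen. Each combined state is a pair, one component from each; accept when both components accept.
          x    y  
>  S0     S1   S2 
   S1     S3   S2 
   S2     S4   S5 
   S3     S3   S6 
   S4     S7   S5 
   S5     S8   S9 
   S6     S6  S10 
   S7     S7  S10 
   S8    S11   S9 
   S9    S12   S0 
   S10   S10  S13 
   S11   S11  S13 
   S12   S14   S0 
   S13   S13  S15 
   S14   S14  S15 
 * S15   S15   S6 
(> = start, * = accepting)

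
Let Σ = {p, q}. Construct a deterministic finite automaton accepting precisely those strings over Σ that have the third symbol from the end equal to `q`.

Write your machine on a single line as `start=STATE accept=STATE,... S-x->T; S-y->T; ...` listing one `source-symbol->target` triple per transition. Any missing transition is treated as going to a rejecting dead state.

A DFA must remember the last 3 symbols (since which symbol is third-to-last isn't known until the input ends). Use one state per possible window of the last ≤3 symbols; accept from those whose window starts with `q`.
With 15 states:
       p  q 
>  A   B  C 
   B   D  E 
   C   F  G 
   D   H  I 
   E   J  K 
   F   L  M 
   G   N  O 
   H   H  I 
   I   J  K 
   J   L  M 
   K   N  O 
 * L   H  I 
 * M   J  K 
 * N   L  M 
 * O   N  O 
(> = start, * = accepting)

start=A; accept=L,M,N,O; A-p->B; A-q->C; B-p->D; B-q->E; C-p->F; C-q->G; D-p->H; D-q->I; E-p->J; E-q->K; F-p->L; F-q->M; G-p->N; G-q->O; H-p->H; H-q->I; I-p->J; I-q->K; J-p->L; J-q->M; K-p->N; K-q->O; L-p->H; L-q->I; M-p->J; M-q->K; N-p->L; N-q->M; O-p->N; O-q->O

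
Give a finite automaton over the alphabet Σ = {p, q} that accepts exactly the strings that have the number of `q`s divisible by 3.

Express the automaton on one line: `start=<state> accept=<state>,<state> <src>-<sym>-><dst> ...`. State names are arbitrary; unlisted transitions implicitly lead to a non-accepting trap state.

start=A accept=A A-p->A A-q->B B-p->B B-q->C C-p->C C-q->A

Keep the running count of `q`s modulo 3: each `q` advances along the cycle A → B → C → A while other symbols loop. Accept at A.
3 states suffice.
       p  q 
>* A   A  B 
   B   B  C 
   C   C  A 
(> = start, * = accepting)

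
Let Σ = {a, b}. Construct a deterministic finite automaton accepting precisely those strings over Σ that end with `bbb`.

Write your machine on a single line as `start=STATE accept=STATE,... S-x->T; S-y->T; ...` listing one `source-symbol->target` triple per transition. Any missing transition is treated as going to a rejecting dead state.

start=q0; accept=q3; q0-a->q0; q0-b->q1; q1-a->q0; q1-b->q2; q2-a->q0; q2-b->q3; q3-a->q0; q3-b->q3

Remember how much of `bbb` the current input suffix matches. State q0 means no match yet; q1 means the last symbol is `b`; q2 means the last 2 symbols are `bb`; q3 means the last 3 symbols are `bbb`. Only q3 accepts. On a mismatch, fall back to the longest proper suffix that is still a prefix of `bbb`.
With 4 states:
        a   b  
>  q0   q0  q1 
   q1   q0  q2 
   q2   q0  q3 
 * q3   q0  q3 
(> = start, * = accepting)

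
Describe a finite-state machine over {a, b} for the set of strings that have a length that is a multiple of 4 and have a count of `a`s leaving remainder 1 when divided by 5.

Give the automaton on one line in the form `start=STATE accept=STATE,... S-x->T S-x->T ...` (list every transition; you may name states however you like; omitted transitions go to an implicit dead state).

start=S0 accept=S13 S0-a->S1 S0-b->S2 S1-a->S3 S1-b->S4 S2-a->S4 S2-b->S5 S3-a->S6 S3-b->S7 S4-a->S7 S4-b->S8 S5-a->S8 S5-b->S9 S6-a->S10 S6-b->S11 S7-a->S11 S7-b->S12 S8-a->S12 S8-b->S13 S9-a->S13 S9-b->S0 S10-a->S2 S10-b->S14 S11-a->S14 S11-b->S15 S12-a->S15 S12-b->S16 S13-a->S16 S13-b->S1 S14-a->S5 S14-b->S17 S15-a->S17 S15-b->S18 S16-a->S18 S16-b->S3 S17-a->S9 S17-b->S19 S18-a->S19 S18-b->S6 S19-a->S0 S19-b->S10

Run two small machines in parallel and take their product. One (4 states) tracks the input length modulo 4; the other (5 states) tracks the count of `a`s modulo 5. Each combined state is a pair, one component from each; accept when both components accept.
A 20-state machine:
          a    b  
>  S0     S1   S2 
   S1     S3   S4 
   S2     S4   S5 
   S3     S6   S7 
   S4     S7   S8 
   S5     S8   S9 
   S6    S10  S11 
   S7    S11  S12 
   S8    S12  S13 
   S9    S13   S0 
   S10    S2  S14 
   S11   S14  S15 
   S12   S15  S16 
 * S13   S16   S1 
   S14    S5  S17 
   S15   S17  S18 
   S16   S18   S3 
   S17    S9  S19 
   S18   S19   S6 
   S19    S0  S10 
(> = start, * = accepting)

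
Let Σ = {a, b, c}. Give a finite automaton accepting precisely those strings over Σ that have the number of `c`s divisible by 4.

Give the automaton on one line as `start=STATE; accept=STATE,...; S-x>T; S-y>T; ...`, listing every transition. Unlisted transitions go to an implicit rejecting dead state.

Keep the running count of `c`s modulo 4: each `c` advances along the cycle S0 → S1 → S2 → S3 → S0 while other symbols loop. Accept at S0.
A 4-state machine:
        a   b   c  
>* S0   S0  S0  S1 
   S1   S1  S1  S2 
   S2   S2  S2  S3 
   S3   S3  S3  S0 
(> = start, * = accepting)

start=S0; accept=S0; S0-a>S0; S0-b>S0; S0-c>S1; S1-a>S1; S1-b>S1; S1-c>S2; S2-a>S2; S2-b>S2; S2-c>S3; S3-a>S3; S3-b>S3; S3-c>S0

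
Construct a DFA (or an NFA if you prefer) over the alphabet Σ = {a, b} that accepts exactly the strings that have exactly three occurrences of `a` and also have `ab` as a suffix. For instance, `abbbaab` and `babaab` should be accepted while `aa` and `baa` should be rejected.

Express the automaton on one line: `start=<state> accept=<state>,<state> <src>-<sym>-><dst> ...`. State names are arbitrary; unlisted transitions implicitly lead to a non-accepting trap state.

Run two small machines in parallel and take their product. One (5 states) tracks the count of `a`s, saturating at 4; the other (3 states) tracks how much of the suffix `ab` has currently been matched. Each combined state is a pair, one component from each; accept when both components accept.
13 states suffice.
          a    b  
>  s0     s1   s0 
   s1     s2   s3 
   s2     s4   s5 
   s3     s2   s6 
   s4     s7   s8 
   s5     s4   s9 
   s6     s2   s6 
   s7     s7  s10 
 * s8     s7  s11 
   s9     s4   s9 
   s10    s7  s12 
   s11    s7  s11 
   s12    s7  s12 
(> = start, * = accepting)

start=s0 accept=s8 s0-a->s1 s0-b->s0 s1-a->s2 s1-b->s3 s2-a->s4 s2-b->s5 s3-a->s2 s3-b->s6 s4-a->s7 s4-b->s8 s5-a->s4 s5-b->s9 s6-a->s2 s6-b->s6 s7-a->s7 s7-b->s10 s8-a->s7 s8-b->s11 s9-a->s4 s9-b->s9 s10-a->s7 s10-b->s12 s11-a->s7 s11-b->s11 s12-a->s7 s12-b->s12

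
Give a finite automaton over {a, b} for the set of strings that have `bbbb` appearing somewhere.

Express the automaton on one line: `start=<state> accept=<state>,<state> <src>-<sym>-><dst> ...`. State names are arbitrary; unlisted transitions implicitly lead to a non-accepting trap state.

start=q0 accept=q4 q0-a->q0 q0-b->q1 q1-a->q0 q1-b->q2 q2-a->q0 q2-b->q3 q3-a->q0 q3-b->q4 q4-a->q4 q4-b->q4

States q0..q3 record the length of the longest prefix of `bbbb` that matches the current input suffix. Reaching q4 means `bbbb` has been seen, and we stay there forever. Accept from q4.
A 5-state machine:
        a   b  
>  q0   q0  q1 
   q1   q0  q2 
   q2   q0  q3 
   q3   q0  q4 
 * q4   q4  q4 
(> = start, * = accepting)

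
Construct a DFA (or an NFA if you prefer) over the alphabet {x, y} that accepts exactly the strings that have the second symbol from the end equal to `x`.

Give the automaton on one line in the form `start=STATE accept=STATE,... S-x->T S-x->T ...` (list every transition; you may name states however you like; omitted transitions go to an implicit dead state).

Because acceptance depends on a position counted from the end, the machine has to buffer the most recent 2 symbols. Make each state the string of the last up-to-2 symbols read; on input `x` shift the window left and append `x`. Accept when the buffered window has length 2 and begins with `x`.
7 states suffice.
        x   y  
>  q0   q1  q2 
   q1   q3  q4 
   q2   q5  q6 
 * q3   q3  q4 
 * q4   q5  q6 
   q5   q3  q4 
   q6   q5  q6 
(> = start, * = accepting)

start=q0 accept=q3,q4 q0-x->q1 q0-y->q2 q1-x->q3 q1-y->q4 q2-x->q5 q2-y->q6 q3-x->q3 q3-y->q4 q4-x->q5 q4-y->q6 q5-x->q3 q5-y->q4 q6-x->q5 q6-y->q6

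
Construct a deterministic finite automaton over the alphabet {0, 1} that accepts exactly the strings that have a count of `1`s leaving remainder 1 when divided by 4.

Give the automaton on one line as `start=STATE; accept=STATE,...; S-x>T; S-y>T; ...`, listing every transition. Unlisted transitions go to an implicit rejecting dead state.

start=q0; accept=q1; q0-0>q0; q0-1>q1; q1-0>q1; q1-1>q2; q2-0>q2; q2-1>q3; q3-0>q3; q3-1>q0

The only thing that matters is how many `1`s have appeared, reduced mod 4. Use one state per residue: q0 for 0, …, q3 for 3. Reading `1` moves to the next residue; anything else stays put. q1 is accepting.
        0   1  
>  q0   q0  q1 
 * q1   q1  q2 
   q2   q2  q3 
   q3   q3  q0 
(> = start, * = accepting)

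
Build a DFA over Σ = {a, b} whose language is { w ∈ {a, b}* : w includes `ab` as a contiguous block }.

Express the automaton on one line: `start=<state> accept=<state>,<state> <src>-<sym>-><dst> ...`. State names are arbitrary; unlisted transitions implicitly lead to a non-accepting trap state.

States s0..s1 record the length of the longest prefix of `ab` that matches the current input suffix. Reaching s2 means `ab` has been seen, and we stay there forever. Accept from s2.
With 3 states:
        a   b  
>  s0   s1  s0 
   s1   s1  s2 
 * s2   s2  s2 
(> = start, * = accepting)

start=s0 accept=s2 s0-a->s1 s0-b->s0 s1-a->s1 s1-b->s2 s2-a->s2 s2-b->s2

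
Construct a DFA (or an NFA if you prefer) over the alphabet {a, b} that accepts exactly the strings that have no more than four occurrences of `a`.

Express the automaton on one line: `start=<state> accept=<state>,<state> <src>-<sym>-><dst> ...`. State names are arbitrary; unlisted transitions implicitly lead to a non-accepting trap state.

Count `a`s, saturating at 5: states q0 through q4 mean 0 through 4 `a`s seen; q5 means more than 4. Each `a` increments (capped at q5); other symbols loop. Accept from {q0, q1, q2, q3, q4}.
        a   b  
>* q0   q1  q0 
 * q1   q2  q1 
 * q2   q3  q2 
 * q3   q4  q3 
 * q4   q5  q4 
   q5   q5  q5 
(> = start, * = accepting)

start=q0 accept=q0,q1,q2,q3,q4 q0-a->q1 q0-b->q0 q1-a->q2 q1-b->q1 q2-a->q3 q2-b->q2 q3-a->q4 q3-b->q3 q4-a->q5 q4-b->q4 q5-a->q5 q5-b->q5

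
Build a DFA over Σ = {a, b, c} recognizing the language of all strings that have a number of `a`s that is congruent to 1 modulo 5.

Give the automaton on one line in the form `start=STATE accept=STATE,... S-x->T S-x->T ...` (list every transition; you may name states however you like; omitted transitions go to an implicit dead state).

start=q0 accept=q1 q0-a->q1 q0-b->q0 q0-c->q0 q1-a->q2 q1-b->q1 q1-c->q1 q2-a->q3 q2-b->q2 q2-c->q2 q3-a->q4 q3-b->q3 q3-c->q3 q4-a->q0 q4-b->q4 q4-c->q4

Keep the running count of `a`s modulo 5: each `a` advances along the cycle q0 → q1 → q2 → q3 → q4 → q0 while other symbols loop. Accept at q1.
5 states suffice.
        a   b   c  
>  q0   q1  q0  q0 
 * q1   q2  q1  q1 
   q2   q3  q2  q2 
   q3   q4  q3  q3 
   q4   q0  q4  q4 
(> = start, * = accepting)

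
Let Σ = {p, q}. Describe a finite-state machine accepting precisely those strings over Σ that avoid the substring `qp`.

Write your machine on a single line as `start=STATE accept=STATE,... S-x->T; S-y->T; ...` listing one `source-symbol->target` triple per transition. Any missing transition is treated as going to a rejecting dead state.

start=A; accept=A,B; A-p->A; A-q->B; B-p->C; B-q->B; C-p->C; C-q->C

Track partial matches of the forbidden pattern `qp`. State C is a dead state reached once `qp` has occurred; every other state accepts. A means no part of `qp` is currently matched.
A 3-state machine:
       p  q 
>* A   A  B 
 * B   C  B 
   C   C  C 
(> = start, * = accepting)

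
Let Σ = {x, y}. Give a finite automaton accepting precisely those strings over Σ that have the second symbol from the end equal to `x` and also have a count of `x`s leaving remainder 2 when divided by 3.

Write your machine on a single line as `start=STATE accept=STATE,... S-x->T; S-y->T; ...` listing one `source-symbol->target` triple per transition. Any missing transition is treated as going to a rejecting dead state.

start=A; accept=C,E; A-x->B; A-y->A; B-x->C; B-y->D; C-x->A; C-y->E; D-x->F; D-y->D; E-x->A; E-y->G; F-x->A; F-y->E; G-x->A; G-y->G

Build one automaton per condition and run them in lockstep. The first has 7 states tracking the last 2 symbols read; the second has 3 states tracking the count of `x`s modulo 3. A product state is a pair (one from each), accepting exactly when both do. Minimizing collapses redundant product states.
A 7-state machine:
       x  y 
>  A   B  A 
   B   C  D 
 * C   A  E 
   D   F  D 
 * E   A  G 
   F   A  E 
   G   A  G 
(> = start, * = accepting)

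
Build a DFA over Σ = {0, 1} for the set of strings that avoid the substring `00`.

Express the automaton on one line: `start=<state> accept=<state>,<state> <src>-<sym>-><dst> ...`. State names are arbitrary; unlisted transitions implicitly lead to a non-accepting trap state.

start=q0 accept=q0,q1 q0-0->q1 q0-1->q0 q1-0->q2 q1-1->q0 q2-0->q2 q2-1->q2

This is the complement of 'contains `00`'. Use the same substring-matching states — q0 through q2 holding how much of `00` has just been matched — but flip the accepting set: everything except the trap q2 accepts.
        0   1  
>* q0   q1  q0 
 * q1   q2  q0 
   q2   q2  q2 
(> = start, * = accepting)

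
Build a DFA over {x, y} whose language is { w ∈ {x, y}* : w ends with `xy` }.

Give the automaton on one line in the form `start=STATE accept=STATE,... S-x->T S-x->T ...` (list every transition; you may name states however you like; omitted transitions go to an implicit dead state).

Let each state record the length of the longest suffix of the input read so far that is also a prefix of `xy`. S1 means the last symbol is `x`; S2 means the last 2 symbols are `xy`. Accept only at S2, where the string currently ends in `xy`.
3 states suffice.
        x   y  
>  S0   S1  S0 
   S1   S1  S2 
 * S2   S1  S0 
(> = start, * = accepting)

start=S0 accept=S2 S0-x->S1 S0-y->S0 S1-x->S1 S1-y->S2 S2-x->S1 S2-y->S0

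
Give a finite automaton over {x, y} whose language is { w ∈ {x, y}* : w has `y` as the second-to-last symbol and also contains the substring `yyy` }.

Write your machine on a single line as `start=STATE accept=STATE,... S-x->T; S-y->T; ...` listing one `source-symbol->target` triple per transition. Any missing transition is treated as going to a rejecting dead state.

Build one automaton per condition and run them in lockstep. One (7 states) tracks the last 2 symbols read; the other (4 states) tracks whether and how much of `yyy` has been seen. Each combined state is a pair, one component from each; accept when both components accept. After merging equivalent states the machine shrinks.
7 states suffice.
        x   y  
>  q0   q0  q1 
   q1   q0  q2 
   q2   q0  q3 
 * q3   q4  q3 
 * q4   q5  q6 
   q5   q5  q6 
   q6   q4  q3 
(> = start, * = accepting)

start=q0; accept=q3,q4; q0-x->q0; q0-y->q1; q1-x->q0; q1-y->q2; q2-x->q0; q2-y->q3; q3-x->q4; q3-y->q3; q4-x->q5; q4-y->q6; q5-x->q5; q5-y->q6; q6-x->q4; q6-y->q3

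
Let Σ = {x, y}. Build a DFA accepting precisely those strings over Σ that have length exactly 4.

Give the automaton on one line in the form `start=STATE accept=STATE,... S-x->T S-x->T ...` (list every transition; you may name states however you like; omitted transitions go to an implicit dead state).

start=S0 accept=S4 S0-x->S1 S0-y->S1 S1-x->S2 S1-y->S2 S2-x->S3 S2-y->S3 S3-x->S4 S3-y->S4 S4-x->S5 S4-y->S5 S5-x->S5 S5-y->S5

Count input length up to 5: every symbol moves from S0 toward S5, which means 'more than 4' and absorbs. Accept from {S4}.
A 6-state machine:
        x   y  
>  S0   S1  S1 
   S1   S2  S2 
   S2   S3  S3 
   S3   S4  S4 
 * S4   S5  S5 
   S5   S5  S5 
(> = start, * = accepting)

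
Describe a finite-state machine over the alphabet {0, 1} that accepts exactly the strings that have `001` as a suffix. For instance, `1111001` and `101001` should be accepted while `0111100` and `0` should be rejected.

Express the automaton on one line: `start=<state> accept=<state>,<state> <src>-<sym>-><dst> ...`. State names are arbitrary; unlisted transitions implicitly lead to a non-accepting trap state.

start=S0 accept=S3 S0-0->S1 S0-1->S0 S1-0->S2 S1-1->S0 S2-0->S2 S2-1->S3 S3-0->S1 S3-1->S0

Remember how much of `001` the current input suffix matches. State S0 means no match yet; S1 means the last symbol is `0`; S2 means the last 2 symbols are `00`; S3 means the last 3 symbols are `001`. Only S3 accepts. On a mismatch, fall back to the longest proper suffix that is still a prefix of `001`.
        0   1  
>  S0   S1  S0 
   S1   S2  S0 
   S2   S2  S3 
 * S3   S1  S0 
(> = start, * = accepting)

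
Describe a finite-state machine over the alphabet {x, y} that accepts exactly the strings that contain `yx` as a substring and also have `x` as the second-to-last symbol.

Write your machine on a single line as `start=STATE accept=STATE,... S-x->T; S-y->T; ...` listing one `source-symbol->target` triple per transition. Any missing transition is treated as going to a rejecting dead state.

Build one automaton per condition and run them in lockstep. The first has 3 states tracking whether and how much of `yx` has been seen; the second has 7 states tracking the last 2 symbols read. A product state is a pair (one from each), accepting exactly when both do.
A 10-state machine:
        x   y  
>  S0   S1  S2 
   S1   S3  S4 
   S2   S5  S6 
   S3   S3  S4 
   S4   S5  S6 
   S5   S7  S8 
   S6   S5  S6 
 * S7   S7  S8 
 * S8   S5  S9 
   S9   S5  S9 
(> = start, * = accepting)

start=S0; accept=S7,S8; S0-x->S1; S0-y->S2; S1-x->S3; S1-y->S4; S2-x->S5; S2-y->S6; S3-x->S3; S3-y->S4; S4-x->S5; S4-y->S6; S5-x->S7; S5-y->S8; S6-x->S5; S6-y->S6; S7-x->S7; S7-y->S8; S8-x->S5; S8-y->S9; S9-x->S5; S9-y->S9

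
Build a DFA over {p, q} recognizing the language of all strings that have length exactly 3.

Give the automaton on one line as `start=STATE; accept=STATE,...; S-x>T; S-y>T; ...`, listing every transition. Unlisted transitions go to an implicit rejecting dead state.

Count input length up to 4: every symbol moves from S0 toward S4, which means 'more than 3' and absorbs. Accept from {S3}.
With 5 states:
        p   q  
>  S0   S1  S1 
   S1   S2  S2 
   S2   S3  S3 
 * S3   S4  S4 
   S4   S4  S4 
(> = start, * = accepting)

start=S0; accept=S3; S0-p>S1; S0-q>S1; S1-p>S2; S1-q>S2; S2-p>S3; S2-q>S3; S3-p>S4; S3-q>S4; S4-p>S4; S4-q>S4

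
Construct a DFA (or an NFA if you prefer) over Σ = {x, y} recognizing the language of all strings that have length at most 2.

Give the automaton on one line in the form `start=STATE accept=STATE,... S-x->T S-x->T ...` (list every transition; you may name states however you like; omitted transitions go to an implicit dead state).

Count input length up to 3: every symbol moves from A toward D, which means 'more than 2' and absorbs. Accept from {A, B, C}.
With 4 states:
       x  y 
>* A   B  B 
 * B   C  C 
 * C   D  D 
   D   D  D 
(> = start, * = accepting)

start=A accept=A,B,C A-x->B A-y->B B-x->C B-y->C C-x->D C-y->D D-x->D D-y->D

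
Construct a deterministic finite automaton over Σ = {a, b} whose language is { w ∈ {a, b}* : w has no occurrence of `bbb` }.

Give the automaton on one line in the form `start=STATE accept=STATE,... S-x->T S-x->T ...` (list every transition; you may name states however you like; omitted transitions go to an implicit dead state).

Track partial matches of the forbidden pattern `bbb`. State S3 is a dead state reached once `bbb` has occurred; every other state accepts. S0 means no part of `bbb` is currently matched.
A 4-state machine:
        a   b  
>* S0   S0  S1 
 * S1   S0  S2 
 * S2   S0  S3 
   S3   S3  S3 
(> = start, * = accepting)

start=S0 accept=S0,S1,S2 S0-a->S0 S0-b->S1 S1-a->S0 S1-b->S2 S2-a->S0 S2-b->S3 S3-a->S3 S3-b->S3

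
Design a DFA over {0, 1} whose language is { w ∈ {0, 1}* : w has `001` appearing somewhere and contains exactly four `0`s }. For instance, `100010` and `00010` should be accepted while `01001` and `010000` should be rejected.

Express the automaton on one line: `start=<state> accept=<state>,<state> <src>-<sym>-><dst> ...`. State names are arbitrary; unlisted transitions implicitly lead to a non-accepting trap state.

Handle the two conditions separately and then intersect. One (4 states) tracks whether and how much of `001` has been seen; the other (6 states) tracks the count of `0`s, saturating at 5. Each combined state is a pair, one component from each; accept when both components accept.
With 19 states:
          0    1  
>  s0     s1   s0 
   s1     s2   s3 
   s2     s4   s5 
   s3     s6   s3 
   s4     s7   s8 
   s5     s8   s5 
   s6     s4   s9 
   s7    s10  s11 
   s8    s11   s8 
   s9    s12   s9 
   s10   s10  s13 
 * s11   s13  s11 
   s12    s7  s14 
   s13   s13  s13 
   s14   s15  s14 
   s15   s10  s16 
   s16   s17  s16 
   s17   s10  s18 
   s18   s17  s18 
(> = start, * = accepting)

start=s0 accept=s11 s0-0->s1 s0-1->s0 s1-0->s2 s1-1->s3 s2-0->s4 s2-1->s5 s3-0->s6 s3-1->s3 s4-0->s7 s4-1->s8 s5-0->s8 s5-1->s5 s6-0->s4 s6-1->s9 s7-0->s10 s7-1->s11 s8-0->s11 s8-1->s8 s9-0->s12 s9-1->s9 s10-0->s10 s10-1->s13 s11-0->s13 s11-1->s11 s12-0->s7 s12-1->s14 s13-0->s13 s13-1->s13 s14-0->s15 s14-1->s14 s15-0->s10 s15-1->s16 s16-0->s17 s16-1->s16 s17-0->s10 s17-1->s18 s18-0->s17 s18-1->s18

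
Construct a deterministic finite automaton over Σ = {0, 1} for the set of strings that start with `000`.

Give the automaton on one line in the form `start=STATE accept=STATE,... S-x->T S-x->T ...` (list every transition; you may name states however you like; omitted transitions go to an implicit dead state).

start=s0 accept=s3 s0-0->s1 s0-1->s4 s1-0->s2 s1-1->s4 s2-0->s3 s2-1->s4 s3-0->s3 s3-1->s3 s4-0->s4 s4-1->s4

Walk along `000` while the input agrees: from s0 take `0` to s1, and so on. Any deviation drops to the rejecting sink s4. Once s3 is reached the prefix is confirmed and every continuation is accepted.
        0   1  
>  s0   s1  s4 
   s1   s2  s4 
   s2   s3  s4 
 * s3   s3  s3 
   s4   s4  s4 
(> = start, * = accepting)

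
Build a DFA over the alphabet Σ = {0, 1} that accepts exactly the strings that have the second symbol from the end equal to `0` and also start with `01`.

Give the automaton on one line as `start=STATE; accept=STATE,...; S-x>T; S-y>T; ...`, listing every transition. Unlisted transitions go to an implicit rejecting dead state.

start=S0; accept=S3,S6; S0-0>S1; S0-1>S2; S1-0>S2; S1-1>S3; S2-0>S2; S2-1>S2; S3-0>S4; S3-1>S5; S4-0>S6; S4-1>S3; S5-0>S4; S5-1>S5; S6-0>S6; S6-1>S3

Run two small machines in parallel and take their product. The first has 7 states tracking the last 2 symbols read; the second has 4 states tracking whether the input so far still matches the prefix `01`. A product state is a pair (one from each), accepting exactly when both do. After merging equivalent states the machine shrinks.
7 states suffice.
        0   1  
>  S0   S1  S2 
   S1   S2  S3 
   S2   S2  S2 
 * S3   S4  S5 
   S4   S6  S3 
   S5   S4  S5 
 * S6   S6  S3 
(> = start, * = accepting)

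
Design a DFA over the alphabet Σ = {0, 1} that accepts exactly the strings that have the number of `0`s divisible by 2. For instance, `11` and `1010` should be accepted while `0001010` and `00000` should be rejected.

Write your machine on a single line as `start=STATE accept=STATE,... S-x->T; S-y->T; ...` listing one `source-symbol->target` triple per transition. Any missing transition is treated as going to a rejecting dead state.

start=q0; accept=q0; q0-0->q1; q0-1->q0; q1-0->q0; q1-1->q1

The only thing that matters is how many `0`s have appeared, reduced mod 2. Use one state per residue: q0 for 0, …, q1 for 1. Reading `0` moves to the next residue; anything else stays put. q0 is accepting.
A 2-state machine:
        0   1  
>* q0   q1  q0 
   q1   q0  q1 
(> = start, * = accepting)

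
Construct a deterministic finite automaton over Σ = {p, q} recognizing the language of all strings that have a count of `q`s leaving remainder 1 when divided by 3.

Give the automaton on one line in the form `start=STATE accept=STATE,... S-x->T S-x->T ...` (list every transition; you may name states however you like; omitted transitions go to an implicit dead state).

Keep the running count of `q`s modulo 3: each `q` advances along the cycle A → B → C → A while other symbols loop. Accept at B.
With 3 states:
       p  q 
>  A   A  B 
 * B   B  C 
   C   C  A 
(> = start, * = accepting)

start=A accept=B A-p->A A-q->B B-p->B B-q->C C-p->C C-q->A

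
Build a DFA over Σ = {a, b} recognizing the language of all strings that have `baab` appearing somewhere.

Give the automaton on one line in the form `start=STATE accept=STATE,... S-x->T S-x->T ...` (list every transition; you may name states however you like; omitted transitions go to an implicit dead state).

start=S0 accept=S4 S0-a->S0 S0-b->S1 S1-a->S2 S1-b->S1 S2-a->S3 S2-b->S1 S3-a->S0 S3-b->S4 S4-a->S4 S4-b->S4

States S0..S3 record the length of the longest prefix of `baab` that matches the current input suffix. Reaching S4 means `baab` has been seen, and we stay there forever. Accept from S4.
A 5-state machine:
        a   b  
>  S0   S0  S1 
   S1   S2  S1 
   S2   S3  S1 
   S3   S0  S4 
 * S4   S4  S4 
(> = start, * = accepting)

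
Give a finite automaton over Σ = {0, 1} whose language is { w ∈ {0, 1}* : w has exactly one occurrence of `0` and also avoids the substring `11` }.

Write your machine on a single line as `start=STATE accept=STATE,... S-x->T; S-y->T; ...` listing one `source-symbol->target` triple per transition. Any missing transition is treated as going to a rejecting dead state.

Build one automaton per condition and run them in lockstep. The first has 3 states tracking the count of `0`s, saturating at 2; the second has 3 states tracking partial matches of the forbidden pattern `11`. A product state is a pair (one from each), accepting exactly when both do. Minimizing collapses redundant product states.
5 states suffice.
        0   1  
>  q0   q1  q2 
 * q1   q3  q4 
   q2   q1  q3 
   q3   q3  q3 
 * q4   q3  q3 
(> = start, * = accepting)

start=q0; accept=q1,q4; q0-0->q1; q0-1->q2; q1-0->q3; q1-1->q4; q2-0->q1; q2-1->q3; q3-0->q3; q3-1->q3; q4-0->q3; q4-1->q3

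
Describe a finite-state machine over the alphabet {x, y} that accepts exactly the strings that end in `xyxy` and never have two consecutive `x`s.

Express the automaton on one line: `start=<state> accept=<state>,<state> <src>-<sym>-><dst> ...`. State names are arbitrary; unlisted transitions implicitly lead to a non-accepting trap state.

Handle the two conditions separately and then intersect. One (5 states) tracks how much of the suffix `xyxy` has currently been matched; the other (3 states) tracks partial matches of the forbidden pattern `xx`. Each combined state is a pair, one component from each; accept when both components accept. Equivalent product states are then merged.
A 6-state machine:
        x   y  
>  s0   s1  s0 
   s1   s2  s3 
   s2   s2  s2 
   s3   s4  s0 
   s4   s2  s5 
 * s5   s4  s0 
(> = start, * = accepting)

start=s0 accept=s5 s0-x->s1 s0-y->s0 s1-x->s2 s1-y->s3 s2-x->s2 s2-y->s2 s3-x->s4 s3-y->s0 s4-x->s2 s4-y->s5 s5-x->s4 s5-y->s0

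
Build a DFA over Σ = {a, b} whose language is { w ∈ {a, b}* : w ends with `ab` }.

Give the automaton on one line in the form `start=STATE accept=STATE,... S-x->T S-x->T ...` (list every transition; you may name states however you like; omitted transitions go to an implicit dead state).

Let each state record the length of the longest suffix of the input read so far that is also a prefix of `ab`. S1 means the last symbol is `a`; S2 means the last 2 symbols are `ab`. Accept only at S2, where the string currently ends in `ab`.
A 3-state machine:
        a   b  
>  S0   S1  S0 
   S1   S1  S2 
 * S2   S1  S0 
(> = start, * = accepting)

start=S0 accept=S2 S0-a->S1 S0-b->S0 S1-a->S1 S1-b->S2 S2-a->S1 S2-b->S0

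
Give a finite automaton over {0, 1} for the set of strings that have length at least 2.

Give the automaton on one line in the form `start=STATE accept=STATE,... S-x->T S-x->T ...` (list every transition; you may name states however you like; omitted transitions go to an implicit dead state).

start=A accept=C,D A-0->B A-1->B B-0->C B-1->C C-0->D C-1->D D-0->D D-1->D

We only need to distinguish lengths 0, 1, …, 2, and '>2'. Chain A → B → C → D on every symbol, with D looping. Accepting states: {C, D}.
       0  1 
>  A   B  B 
   B   C  C 
 * C   D  D 
 * D   D  D 
(> = start, * = accepting)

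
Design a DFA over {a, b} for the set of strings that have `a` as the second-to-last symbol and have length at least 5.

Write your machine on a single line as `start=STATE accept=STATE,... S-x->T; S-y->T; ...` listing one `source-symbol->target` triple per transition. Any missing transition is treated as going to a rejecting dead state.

Run two small machines in parallel and take their product. One (7 states) tracks the last 2 symbols read; the other (7 states) tracks the input length, saturating at 6. Each combined state is a pair, one component from each; accept when both components accept.
23 states suffice.
          a    b  
>  q0     q1   q2 
   q1     q3   q4 
   q2     q5   q6 
   q3     q7   q8 
   q4     q9  q10 
   q5     q7   q8 
   q6     q9  q10 
   q7    q11  q12 
   q8    q13  q14 
   q9    q11  q12 
   q10   q13  q14 
   q11   q15  q16 
   q12   q17  q18 
   q13   q15  q16 
   q14   q17  q18 
 * q15   q19  q20 
 * q16   q21  q22 
   q17   q19  q20 
   q18   q21  q22 
 * q19   q19  q20 
 * q20   q21  q22 
   q21   q19  q20 
   q22   q21  q22 
(> = start, * = accepting)

start=q0; accept=q15,q16,q19,q20; q0-a->q1; q0-b->q2; q1-a->q3; q1-b->q4; q2-a->q5; q2-b->q6; q3-a->q7; q3-b->q8; q4-a->q9; q4-b->q10; q5-a->q7; q5-b->q8; q6-a->q9; q6-b->q10; q7-a->q11; q7-b->q12; q8-a->q13; q8-b->q14; q9-a->q11; q9-b->q12; q10-a->q13; q10-b->q14; q11-a->q15; q11-b->q16; q12-a->q17; q12-b->q18; q13-a->q15; q13-b->q16; q14-a->q17; q14-b->q18; q15-a->q19; q15-b->q20; q16-a->q21; q16-b->q22; q17-a->q19; q17-b->q20; q18-a->q21; q18-b->q22; q19-a->q19; q19-b->q20; q20-a->q21; q20-b->q22; q21-a->q19; q21-b->q20; q22-a->q21; q22-b->q22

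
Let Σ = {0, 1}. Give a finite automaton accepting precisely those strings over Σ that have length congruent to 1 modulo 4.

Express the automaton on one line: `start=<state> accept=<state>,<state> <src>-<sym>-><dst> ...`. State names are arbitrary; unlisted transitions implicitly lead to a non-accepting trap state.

start=A accept=B A-0->B A-1->B B-0->C B-1->C C-0->D C-1->D D-0->A D-1->A

Count input length modulo 4: every symbol advances one step around the cycle A → B → C → D → A. Accept at B.
       0  1 
>  A   B  B 
 * B   C  C 
   C   D  D 
   D   A  A 
(> = start, * = accepting)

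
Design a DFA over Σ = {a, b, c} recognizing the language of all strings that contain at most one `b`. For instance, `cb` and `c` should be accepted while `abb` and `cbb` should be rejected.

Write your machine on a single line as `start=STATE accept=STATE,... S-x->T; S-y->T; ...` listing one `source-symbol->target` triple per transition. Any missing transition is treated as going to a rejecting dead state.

start=S0; accept=S0,S1; S0-a->S0; S0-b->S1; S0-c->S0; S1-a->S1; S1-b->S2; S1-c->S1; S2-a->S2; S2-b->S2; S2-c->S2

Only the number of `b`s matters, and only up to 2. Make a chain S0 → S1 → S2 advanced by each `b` (with S2 absorbing); every other symbol self-loops. The accepting set is {S0, S1}.
A 3-state machine:
        a   b   c  
>* S0   S0  S1  S0 
 * S1   S1  S2  S1 
   S2   S2  S2  S2 
(> = start, * = accepting)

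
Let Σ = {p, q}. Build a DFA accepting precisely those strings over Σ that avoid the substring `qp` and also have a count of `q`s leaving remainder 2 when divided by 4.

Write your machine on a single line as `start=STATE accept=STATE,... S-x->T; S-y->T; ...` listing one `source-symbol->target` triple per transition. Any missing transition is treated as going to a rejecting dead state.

Handle the two conditions separately and then intersect. One (3 states) tracks partial matches of the forbidden pattern `qp`; the other (4 states) tracks the count of `q`s modulo 4. Each combined state is a pair, one component from each; accept when both components accept. Equivalent product states are then merged.
       p  q 
>  A   A  B 
   B   C  D 
   C   C  C 
 * D   C  E 
   E   C  F 
   F   C  B 
(> = start, * = accepting)

start=A; accept=D; A-p->A; A-q->B; B-p->C; B-q->D; C-p->C; C-q->C; D-p->C; D-q->E; E-p->C; E-q->F; F-p->C; F-q->B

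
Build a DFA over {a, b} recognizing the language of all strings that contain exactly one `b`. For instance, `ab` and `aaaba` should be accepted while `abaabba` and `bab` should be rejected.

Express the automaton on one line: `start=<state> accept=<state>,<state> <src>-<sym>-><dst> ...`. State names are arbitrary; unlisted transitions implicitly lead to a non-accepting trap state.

start=q0 accept=q1 q0-a->q0 q0-b->q1 q1-a->q1 q1-b->q2 q2-a->q2 q2-b->q2

Count `b`s, saturating at 2: state q0 means no `b` yet, q1 means one `b` seen, q2 means more than one. Each `b` increments (capped at q2); other symbols loop. Accept from {q1}.
A 3-state machine:
        a   b  
>  q0   q0  q1 
 * q1   q1  q2 
   q2   q2  q2 
(> = start, * = accepting)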